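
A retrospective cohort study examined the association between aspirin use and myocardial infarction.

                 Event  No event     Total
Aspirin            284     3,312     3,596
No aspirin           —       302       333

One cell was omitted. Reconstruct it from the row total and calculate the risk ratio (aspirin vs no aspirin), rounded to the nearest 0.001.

The missing cell is in the unexposed row: 333 − 302 = 31.
So a = 284, b = 3312, c = 31, d = 302.
RR = [a/(a+b)] / [c/(c+d)] = (284/3596) / (31/333) = 0.07898/0.09309 = 0.84836

0.848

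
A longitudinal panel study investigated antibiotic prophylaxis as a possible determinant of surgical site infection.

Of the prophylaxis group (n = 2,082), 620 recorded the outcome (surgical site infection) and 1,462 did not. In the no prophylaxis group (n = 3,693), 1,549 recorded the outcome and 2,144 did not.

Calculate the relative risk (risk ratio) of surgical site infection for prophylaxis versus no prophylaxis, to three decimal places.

From the description: a = 620, b = 1462, c = 1549, d = 2144.
Risk in exposed = 620/2082 = 0.29779; risk in unexposed = 1549/3693 = 0.41944.
RR = 0.29779 / 0.41944 = 0.70997
The risk is 29% lower among the exposed than among the unexposed.

0.710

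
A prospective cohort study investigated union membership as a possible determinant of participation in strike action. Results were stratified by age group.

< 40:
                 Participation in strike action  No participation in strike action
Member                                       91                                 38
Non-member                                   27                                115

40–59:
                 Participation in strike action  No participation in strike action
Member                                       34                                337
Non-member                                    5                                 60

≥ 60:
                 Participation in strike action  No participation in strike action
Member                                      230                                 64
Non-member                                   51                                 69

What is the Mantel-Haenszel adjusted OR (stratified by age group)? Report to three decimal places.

5.255

OR_MH = Σ(aᵢdᵢ/nᵢ) / Σ(bᵢcᵢ/nᵢ), where nᵢ is the stratum total.
Stratum 1 (< 40): n = 271; a·d/n = 91·115/271 = 38.6162; b·c/n = 38·27/271 = 3.7860
Stratum 2 (40–59): n = 436; a·d/n = 34·60/436 = 4.6789; b·c/n = 337·5/436 = 3.8647
Stratum 3 (≥ 60): n = 414; a·d/n = 230·69/414 = 38.3333; b·c/n = 64·51/414 = 7.8841
OR_MH = (38.6162 + 4.6789 + 38.3333) / (3.7860 + 3.8647 + 7.8841) = 81.6285 / 15.5347 = 5.25458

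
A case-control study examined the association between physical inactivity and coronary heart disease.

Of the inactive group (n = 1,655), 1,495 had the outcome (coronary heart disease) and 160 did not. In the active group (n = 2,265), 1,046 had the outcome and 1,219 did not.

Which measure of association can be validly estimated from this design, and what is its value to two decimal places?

10.89

From the description: a = 1495, b = 160, c = 1046, d = 1219.
This is a case-control study: participants were sampled on outcome status, so risks in the source population cannot be estimated directly — relative risk is not valid here. The odds ratio is the appropriate measure.
OR = (a·d)/(b·c) = (1495 × 1219) / (160 × 1046) = 1822405 / 167360 = 10.88913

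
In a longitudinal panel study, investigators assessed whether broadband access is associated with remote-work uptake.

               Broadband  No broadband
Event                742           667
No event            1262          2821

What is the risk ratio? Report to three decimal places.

1.936

Reading the table with exposure as columns: a = 742 (Broadband, case), b = 1262 (Broadband, non-case), c = 667 (No broadband, case), d = 2821.
Risk in exposed = 742/2004 = 0.37026; risk in unexposed = 667/3488 = 0.19123.
RR = 0.37026 / 0.19123 = 1.93623
The risk among the exposed is 1.94 times that among the unexposed.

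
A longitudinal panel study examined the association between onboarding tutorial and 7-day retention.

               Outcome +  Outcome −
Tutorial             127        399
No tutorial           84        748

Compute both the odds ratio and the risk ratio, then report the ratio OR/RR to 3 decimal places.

Cells: a = 127, b = 399, c = 84, d = 748.
OR = (127·748)/(399·84) = 94996/33516 = 2.83435
Risk in exposed = 127/526 = 0.24144; risk in unexposed = 84/832 = 0.10096; RR = 2.39145
OR/RR = 2.83435 / 2.39145 = 1.18520
The outcome is not rare, so the OR lies further from 1 than the RR.

1.185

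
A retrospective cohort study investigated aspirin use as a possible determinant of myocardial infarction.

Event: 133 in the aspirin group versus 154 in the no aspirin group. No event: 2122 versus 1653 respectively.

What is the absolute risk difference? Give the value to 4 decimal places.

-0.0262

From the description: a = 133, b = 2122, c = 154, d = 1653.
Risk in exposed = 133/2255 = 0.058980; risk in unexposed = 154/1807 = 0.085224.
Risk difference = 0.058980 − 0.085224 = -0.026244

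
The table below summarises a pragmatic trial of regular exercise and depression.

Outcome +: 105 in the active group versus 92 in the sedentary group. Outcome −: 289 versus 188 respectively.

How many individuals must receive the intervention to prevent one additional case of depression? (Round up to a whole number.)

17

Risk in treated group = 105/394 = 0.26650; risk in control = 92/280 = 0.32857.
Absolute risk reduction = 0.32857 − 0.26650 = 0.06207
NNT = 1 / ARR = 1 / 0.06207 = 16.110 → round up → 17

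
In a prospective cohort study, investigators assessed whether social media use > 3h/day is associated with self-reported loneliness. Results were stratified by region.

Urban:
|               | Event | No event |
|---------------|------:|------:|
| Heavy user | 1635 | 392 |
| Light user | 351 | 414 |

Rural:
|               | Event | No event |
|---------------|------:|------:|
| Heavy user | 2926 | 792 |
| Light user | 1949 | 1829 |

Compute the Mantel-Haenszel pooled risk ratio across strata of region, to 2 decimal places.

RR_MH = Σ(aᵢ·n₀ᵢ/nᵢ) / Σ(cᵢ·n₁ᵢ/nᵢ), with n₁ᵢ = aᵢ+bᵢ (exposed), n₀ᵢ = cᵢ+dᵢ (unexposed), nᵢ = n₁ᵢ+n₀ᵢ.
Stratum 1 (Urban): n₁ = 2027, n₀ = 765, n = 2792; a·n₀/n = 1635·765/2792 = 447.9853; c·n₁/n = 351·2027/2792 = 254.8270
Stratum 2 (Rural): n₁ = 3718, n₀ = 3778, n = 7496; a·n₀/n = 2926·3778/7496 = 1474.7102; c·n₁/n = 1949·3718/7496 = 966.6998
RR_MH = (447.9853 + 1474.7102) / (254.8270 + 966.6998) = 1922.6956 / 1221.5268 = 1.57401

1.57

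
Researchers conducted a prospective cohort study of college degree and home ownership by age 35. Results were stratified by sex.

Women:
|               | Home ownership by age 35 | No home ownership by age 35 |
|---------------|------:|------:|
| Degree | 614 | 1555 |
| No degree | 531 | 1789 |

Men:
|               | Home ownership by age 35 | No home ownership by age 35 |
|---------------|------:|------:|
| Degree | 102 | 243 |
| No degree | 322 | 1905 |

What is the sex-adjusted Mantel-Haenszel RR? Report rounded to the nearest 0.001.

1.353

RR_MH = Σ(aᵢ·n₀ᵢ/nᵢ) / Σ(cᵢ·n₁ᵢ/nᵢ), with n₁ᵢ = aᵢ+bᵢ (exposed), n₀ᵢ = cᵢ+dᵢ (unexposed), nᵢ = n₁ᵢ+n₀ᵢ.
Stratum 1 (Women): n₁ = 2169, n₀ = 2320, n = 4489; a·n₀/n = 614·2320/4489 = 317.3268; c·n₁/n = 531·2169/4489 = 256.5692
Stratum 2 (Men): n₁ = 345, n₀ = 2227, n = 2572; a·n₀/n = 102·2227/2572 = 88.3180; c·n₁/n = 322·345/2572 = 43.1921
RR_MH = (317.3268 + 88.3180) / (256.5692 + 43.1921) = 405.6448 / 299.7612 = 1.35323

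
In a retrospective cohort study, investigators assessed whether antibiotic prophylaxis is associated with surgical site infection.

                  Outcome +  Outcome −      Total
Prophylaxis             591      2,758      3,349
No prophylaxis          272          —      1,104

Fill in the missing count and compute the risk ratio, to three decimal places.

The missing cell is in the unexposed row: 1104 − 272 = 832.
So a = 591, b = 2758, c = 272, d = 832.
RR = [a/(a+b)] / [c/(c+d)] = (591/3349) / (272/1104) = 0.17647/0.24638 = 0.71626

0.716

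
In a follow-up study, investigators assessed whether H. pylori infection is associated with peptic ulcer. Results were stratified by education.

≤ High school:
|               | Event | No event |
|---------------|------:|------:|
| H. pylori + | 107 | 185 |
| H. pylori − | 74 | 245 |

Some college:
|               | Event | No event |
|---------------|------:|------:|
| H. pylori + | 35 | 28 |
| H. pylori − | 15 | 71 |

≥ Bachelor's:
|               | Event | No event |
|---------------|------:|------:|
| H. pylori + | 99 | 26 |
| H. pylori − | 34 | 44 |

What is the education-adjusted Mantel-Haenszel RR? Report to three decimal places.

1.822

RR_MH = Σ(aᵢ·n₀ᵢ/nᵢ) / Σ(cᵢ·n₁ᵢ/nᵢ), with n₁ᵢ = aᵢ+bᵢ (exposed), n₀ᵢ = cᵢ+dᵢ (unexposed), nᵢ = n₁ᵢ+n₀ᵢ.
Stratum 1 (≤ High school): n₁ = 292, n₀ = 319, n = 611; a·n₀/n = 107·319/611 = 55.8642; c·n₁/n = 74·292/611 = 35.3650
Stratum 2 (Some college): n₁ = 63, n₀ = 86, n = 149; a·n₀/n = 35·86/149 = 20.2013; c·n₁/n = 15·63/149 = 6.3423
Stratum 3 (≥ Bachelor's): n₁ = 125, n₀ = 78, n = 203; a·n₀/n = 99·78/203 = 38.0394; c·n₁/n = 34·125/203 = 20.9360
RR_MH = (55.8642 + 20.2013 + 38.0394) / (35.3650 + 6.3423 + 20.9360) = 114.1049 / 62.6432 = 1.82150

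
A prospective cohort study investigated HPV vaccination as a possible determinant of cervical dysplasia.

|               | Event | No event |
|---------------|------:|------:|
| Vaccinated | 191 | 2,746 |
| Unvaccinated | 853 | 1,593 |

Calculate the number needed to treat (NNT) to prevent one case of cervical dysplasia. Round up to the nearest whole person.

4

Risk in treated group = 191/2937 = 0.06503; risk in control = 853/2446 = 0.34873.
Absolute risk reduction = 0.34873 − 0.06503 = 0.28370
NNT = 1 / ARR = 1 / 0.28370 = 3.525 → round up → 4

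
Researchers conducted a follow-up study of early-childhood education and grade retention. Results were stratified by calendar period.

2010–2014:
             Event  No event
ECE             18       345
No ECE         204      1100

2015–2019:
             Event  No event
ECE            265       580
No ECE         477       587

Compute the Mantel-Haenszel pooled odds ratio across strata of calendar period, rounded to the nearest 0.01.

OR_MH = Σ(aᵢdᵢ/nᵢ) / Σ(bᵢcᵢ/nᵢ), where nᵢ is the stratum total.
Stratum 1 (2010–2014): n = 1667; a·d/n = 18·1100/1667 = 11.8776; b·c/n = 345·204/1667 = 42.2196
Stratum 2 (2015–2019): n = 1909; a·d/n = 265·587/1909 = 81.4851; b·c/n = 580·477/1909 = 144.9240
OR_MH = (11.8776 + 81.4851) / (42.2196 + 144.9240) = 93.3627 / 187.1436 = 0.49888

0.50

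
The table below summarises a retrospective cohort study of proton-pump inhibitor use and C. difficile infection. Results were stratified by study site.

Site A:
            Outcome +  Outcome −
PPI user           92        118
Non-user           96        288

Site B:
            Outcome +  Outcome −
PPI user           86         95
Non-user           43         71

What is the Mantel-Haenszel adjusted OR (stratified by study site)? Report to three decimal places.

1.984

OR_MH = Σ(aᵢdᵢ/nᵢ) / Σ(bᵢcᵢ/nᵢ), where nᵢ is the stratum total.
Stratum 1 (Site A): n = 594; a·d/n = 92·288/594 = 44.6061; b·c/n = 118·96/594 = 19.0707
Stratum 2 (Site B): n = 295; a·d/n = 86·71/295 = 20.6983; b·c/n = 95·43/295 = 13.8475
OR_MH = (44.6061 + 20.6983) / (19.0707 + 13.8475) = 65.3044 / 32.9182 = 1.98384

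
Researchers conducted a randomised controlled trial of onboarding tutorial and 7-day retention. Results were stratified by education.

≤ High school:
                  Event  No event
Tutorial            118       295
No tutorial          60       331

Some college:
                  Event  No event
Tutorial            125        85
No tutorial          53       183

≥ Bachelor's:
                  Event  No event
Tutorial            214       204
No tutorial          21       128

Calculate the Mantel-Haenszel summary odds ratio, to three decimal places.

3.735

OR_MH = Σ(aᵢdᵢ/nᵢ) / Σ(bᵢcᵢ/nᵢ), where nᵢ is the stratum total.
Stratum 1 (≤ High school): n = 804; a·d/n = 118·331/804 = 48.5796; b·c/n = 295·60/804 = 22.0149
Stratum 2 (Some college): n = 446; a·d/n = 125·183/446 = 51.2892; b·c/n = 85·53/446 = 10.1009
Stratum 3 (≥ Bachelor's): n = 567; a·d/n = 214·128/567 = 48.3104; b·c/n = 204·21/567 = 7.5556
OR_MH = (48.5796 + 51.2892 + 48.3104) / (22.0149 + 10.1009 + 7.5556) = 148.1792 / 39.6714 = 3.73517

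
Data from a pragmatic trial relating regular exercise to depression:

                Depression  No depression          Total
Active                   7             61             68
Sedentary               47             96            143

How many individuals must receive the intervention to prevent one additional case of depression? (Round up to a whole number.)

5

Risk in treated group = 7/68 = 0.10294; risk in control = 47/143 = 0.32867.
Absolute risk reduction = 0.32867 − 0.10294 = 0.22573
NNT = 1 / ARR = 1 / 0.22573 = 4.430 → round up → 5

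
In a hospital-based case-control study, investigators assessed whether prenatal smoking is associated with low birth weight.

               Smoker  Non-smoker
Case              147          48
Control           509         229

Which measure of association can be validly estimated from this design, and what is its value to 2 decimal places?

Reading the table with exposure as columns: a = 147 (Smoker, case), b = 509 (Smoker, non-case), c = 48 (Non-smoker, case), d = 229.
This is a hospital-based case-control study: participants were sampled on outcome status, so risks in the source population cannot be estimated directly — relative risk is not valid here. The odds ratio is the appropriate measure.
OR = (a·d)/(b·c) = (147 × 229) / (509 × 48) = 33663 / 24432 = 1.37782

1.38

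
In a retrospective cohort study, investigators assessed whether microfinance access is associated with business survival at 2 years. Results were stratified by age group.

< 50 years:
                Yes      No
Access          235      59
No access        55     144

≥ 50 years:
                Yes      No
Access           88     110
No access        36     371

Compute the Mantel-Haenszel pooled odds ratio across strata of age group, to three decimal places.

OR_MH = Σ(aᵢdᵢ/nᵢ) / Σ(bᵢcᵢ/nᵢ), where nᵢ is the stratum total.
Stratum 1 (< 50 years): n = 493; a·d/n = 235·144/493 = 68.6410; b·c/n = 59·55/493 = 6.5822
Stratum 2 (≥ 50 years): n = 605; a·d/n = 88·371/605 = 53.9636; b·c/n = 110·36/605 = 6.5455
OR_MH = (68.6410 + 53.9636) / (6.5822 + 6.5455) = 122.6046 / 13.1276 = 9.33945

9.339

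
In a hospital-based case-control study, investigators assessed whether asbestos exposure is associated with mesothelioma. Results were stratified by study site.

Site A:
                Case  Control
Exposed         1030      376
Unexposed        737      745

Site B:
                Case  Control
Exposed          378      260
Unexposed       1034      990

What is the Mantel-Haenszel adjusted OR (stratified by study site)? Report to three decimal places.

OR_MH = Σ(aᵢdᵢ/nᵢ) / Σ(bᵢcᵢ/nᵢ), where nᵢ is the stratum total.
Stratum 1 (Site A): n = 2888; a·d/n = 1030·745/2888 = 265.7029; b·c/n = 376·737/2888 = 95.9529
Stratum 2 (Site B): n = 2662; a·d/n = 378·990/2662 = 140.5785; b·c/n = 260·1034/2662 = 100.9917
OR_MH = (265.7029 + 140.5785) / (95.9529 + 100.9917) = 406.2814 / 196.9446 = 2.06292

2.063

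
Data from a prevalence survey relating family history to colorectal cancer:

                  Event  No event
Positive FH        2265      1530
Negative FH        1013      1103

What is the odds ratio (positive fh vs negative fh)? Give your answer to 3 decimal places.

Cells: a = 2265, b = 1530, c = 1013, d = 1103.
OR = (a·d)/(b·c) = (2265 × 1103) / (1530 × 1013) = 2498295 / 1549890 = 1.61192
The odds of colorectal cancer are about 1.61 times as high in the positive fh group.

1.612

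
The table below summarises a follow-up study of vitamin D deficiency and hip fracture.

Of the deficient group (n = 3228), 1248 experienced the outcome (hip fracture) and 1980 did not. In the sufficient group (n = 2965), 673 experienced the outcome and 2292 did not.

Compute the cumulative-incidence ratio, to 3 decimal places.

1.703

From the description: a = 1248, b = 1980, c = 673, d = 2292.
Risk in exposed = 1248/3228 = 0.38662; risk in unexposed = 673/2965 = 0.22698.
RR = 0.38662 / 0.22698 = 1.70330
The risk among the exposed is 1.70 times that among the unexposed.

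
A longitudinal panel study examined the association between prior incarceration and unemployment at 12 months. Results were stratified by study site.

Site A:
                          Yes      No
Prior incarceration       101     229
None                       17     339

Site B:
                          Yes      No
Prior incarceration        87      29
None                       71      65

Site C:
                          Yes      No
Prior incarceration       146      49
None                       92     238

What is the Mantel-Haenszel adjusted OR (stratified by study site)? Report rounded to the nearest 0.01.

6.18

OR_MH = Σ(aᵢdᵢ/nᵢ) / Σ(bᵢcᵢ/nᵢ), where nᵢ is the stratum total.
Stratum 1 (Site A): n = 686; a·d/n = 101·339/686 = 49.9111; b·c/n = 229·17/686 = 5.6749
Stratum 2 (Site B): n = 252; a·d/n = 87·65/252 = 22.4405; b·c/n = 29·71/252 = 8.1706
Stratum 3 (Site C): n = 525; a·d/n = 146·238/525 = 66.1867; b·c/n = 49·92/525 = 8.5867
OR_MH = (49.9111 + 22.4405 + 66.1867) / (5.6749 + 8.1706 + 8.5867) = 138.5382 / 22.4322 = 6.17586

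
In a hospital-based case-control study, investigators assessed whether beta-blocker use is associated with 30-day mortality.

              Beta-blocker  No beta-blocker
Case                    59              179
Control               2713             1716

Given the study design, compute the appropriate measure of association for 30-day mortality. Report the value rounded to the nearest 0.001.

0.208

Reading the table with exposure as columns: a = 59 (Beta-blocker, case), b = 2713 (Beta-blocker, non-case), c = 179 (No beta-blocker, case), d = 1716.
This is a hospital-based case-control study: participants were sampled on outcome status, so risks in the source population cannot be estimated directly — relative risk is not valid here. The odds ratio is the appropriate measure.
OR = (a·d)/(b·c) = (59 × 1716) / (2713 × 179) = 101244 / 485627 = 0.20848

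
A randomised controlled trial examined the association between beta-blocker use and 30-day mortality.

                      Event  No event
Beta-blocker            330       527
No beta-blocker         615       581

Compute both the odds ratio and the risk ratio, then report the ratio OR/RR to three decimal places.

0.790

Cells: a = 330, b = 527, c = 615, d = 581.
OR = (330·581)/(527·615) = 191730/324105 = 0.59157
Risk in exposed = 330/857 = 0.38506; risk in unexposed = 615/1196 = 0.51421; RR = 0.74884
OR/RR = 0.59157 / 0.74884 = 0.78998
The outcome is not rare, so the OR lies further from 1 than the RR.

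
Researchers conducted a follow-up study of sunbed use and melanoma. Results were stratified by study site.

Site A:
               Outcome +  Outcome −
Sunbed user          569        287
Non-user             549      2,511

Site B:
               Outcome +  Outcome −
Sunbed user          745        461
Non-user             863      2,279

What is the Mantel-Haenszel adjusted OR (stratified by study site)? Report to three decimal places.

OR_MH = Σ(aᵢdᵢ/nᵢ) / Σ(bᵢcᵢ/nᵢ), where nᵢ is the stratum total.
Stratum 1 (Site A): n = 3916; a·d/n = 569·2511/3916 = 364.8516; b·c/n = 287·549/3916 = 40.2357
Stratum 2 (Site B): n = 4348; a·d/n = 745·2279/4348 = 390.4910; b·c/n = 461·863/4348 = 91.5002
OR_MH = (364.8516 + 390.4910) / (40.2357 + 91.5002) = 755.3427 / 131.7359 = 5.73376

5.734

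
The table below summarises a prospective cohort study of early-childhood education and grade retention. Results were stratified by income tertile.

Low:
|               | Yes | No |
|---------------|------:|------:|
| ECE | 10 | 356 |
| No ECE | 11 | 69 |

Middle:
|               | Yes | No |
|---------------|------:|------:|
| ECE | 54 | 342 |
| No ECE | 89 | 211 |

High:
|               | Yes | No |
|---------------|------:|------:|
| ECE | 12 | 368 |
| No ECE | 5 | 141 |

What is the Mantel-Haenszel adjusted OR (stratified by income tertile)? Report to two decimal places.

0.38

OR_MH = Σ(aᵢdᵢ/nᵢ) / Σ(bᵢcᵢ/nᵢ), where nᵢ is the stratum total.
Stratum 1 (Low): n = 446; a·d/n = 10·69/446 = 1.5471; b·c/n = 356·11/446 = 8.7803
Stratum 2 (Middle): n = 696; a·d/n = 54·211/696 = 16.3707; b·c/n = 342·89/696 = 43.7328
Stratum 3 (High): n = 526; a·d/n = 12·141/526 = 3.2167; b·c/n = 368·5/526 = 3.4981
OR_MH = (1.5471 + 16.3707 + 3.2167) / (8.7803 + 43.7328 + 3.4981) = 21.1345 / 56.0111 = 0.37733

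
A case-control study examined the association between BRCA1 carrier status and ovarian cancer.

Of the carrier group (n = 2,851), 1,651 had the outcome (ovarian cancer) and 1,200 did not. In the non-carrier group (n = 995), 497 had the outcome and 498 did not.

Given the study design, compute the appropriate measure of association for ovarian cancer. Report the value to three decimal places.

From the description: a = 1651, b = 1200, c = 497, d = 498.
This is a case-control study: participants were sampled on outcome status, so risks in the source population cannot be estimated directly — relative risk is not valid here. The odds ratio is the appropriate measure.
OR = (a·d)/(b·c) = (1651 × 498) / (1200 × 497) = 822198 / 596400 = 1.37860

1.379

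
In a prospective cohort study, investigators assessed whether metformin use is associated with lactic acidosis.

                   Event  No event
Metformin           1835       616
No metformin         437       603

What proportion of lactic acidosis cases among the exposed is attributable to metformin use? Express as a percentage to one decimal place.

Cells: a = 1835, b = 616, c = 437, d = 603.
Risk in exposed = 1835/2451 = 0.74867; risk in unexposed = 437/1040 = 0.42019.
RR = 0.74867/0.42019 = 1.78174
AR% = (RR − 1)/RR × 100 = (1.78174 − 1)/1.78174 × 100 = 43.8751%

43.9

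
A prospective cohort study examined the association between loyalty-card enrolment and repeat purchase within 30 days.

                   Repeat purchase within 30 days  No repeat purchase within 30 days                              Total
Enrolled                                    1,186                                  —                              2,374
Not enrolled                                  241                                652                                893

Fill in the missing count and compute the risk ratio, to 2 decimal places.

1.85

The missing cell is in the exposed row: 2374 − 1186 = 1188.
So a = 1186, b = 1188, c = 241, d = 652.
RR = [a/(a+b)] / [c/(c+d)] = (1186/2374) / (241/893) = 0.49958/0.26988 = 1.85114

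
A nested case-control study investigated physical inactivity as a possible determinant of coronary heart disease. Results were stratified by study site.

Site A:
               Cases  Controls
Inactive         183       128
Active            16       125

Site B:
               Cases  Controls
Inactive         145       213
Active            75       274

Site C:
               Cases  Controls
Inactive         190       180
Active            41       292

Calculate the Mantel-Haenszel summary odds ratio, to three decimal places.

OR_MH = Σ(aᵢdᵢ/nᵢ) / Σ(bᵢcᵢ/nᵢ), where nᵢ is the stratum total.
Stratum 1 (Site A): n = 452; a·d/n = 183·125/452 = 50.6084; b·c/n = 128·16/452 = 4.5310
Stratum 2 (Site B): n = 707; a·d/n = 145·274/707 = 56.1952; b·c/n = 213·75/707 = 22.5955
Stratum 3 (Site C): n = 703; a·d/n = 190·292/703 = 78.9189; b·c/n = 180·41/703 = 10.4979
OR_MH = (50.6084 + 56.1952 + 78.9189) / (4.5310 + 22.5955 + 10.4979) = 185.7225 / 37.6243 = 4.93624

4.936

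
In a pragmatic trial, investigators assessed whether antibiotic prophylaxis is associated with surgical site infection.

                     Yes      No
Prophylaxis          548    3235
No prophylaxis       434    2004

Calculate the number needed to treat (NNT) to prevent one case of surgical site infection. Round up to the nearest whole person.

Risk in treated group = 548/3783 = 0.14486; risk in control = 434/2438 = 0.17801.
Absolute risk reduction = 0.17801 − 0.14486 = 0.03316
NNT = 1 / ARR = 1 / 0.03316 = 30.160 → round up → 31

31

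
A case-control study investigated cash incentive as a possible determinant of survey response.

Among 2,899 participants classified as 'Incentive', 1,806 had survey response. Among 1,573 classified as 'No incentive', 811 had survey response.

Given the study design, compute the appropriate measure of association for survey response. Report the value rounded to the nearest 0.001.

From the description: a = 1806, b = 1093, c = 811, d = 762.
This is a case-control study: participants were sampled on outcome status, so risks in the source population cannot be estimated directly — relative risk is not valid here. The odds ratio is the appropriate measure.
OR = (a·d)/(b·c) = (1806 × 762) / (1093 × 811) = 1376172 / 886423 = 1.55250

1.553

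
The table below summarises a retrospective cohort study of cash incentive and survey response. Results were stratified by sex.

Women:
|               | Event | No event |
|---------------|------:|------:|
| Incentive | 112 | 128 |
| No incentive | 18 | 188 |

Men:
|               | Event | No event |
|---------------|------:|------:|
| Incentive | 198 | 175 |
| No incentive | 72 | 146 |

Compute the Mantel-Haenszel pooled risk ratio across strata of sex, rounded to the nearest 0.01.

2.26

RR_MH = Σ(aᵢ·n₀ᵢ/nᵢ) / Σ(cᵢ·n₁ᵢ/nᵢ), with n₁ᵢ = aᵢ+bᵢ (exposed), n₀ᵢ = cᵢ+dᵢ (unexposed), nᵢ = n₁ᵢ+n₀ᵢ.
Stratum 1 (Women): n₁ = 240, n₀ = 206, n = 446; a·n₀/n = 112·206/446 = 51.7309; c·n₁/n = 18·240/446 = 9.6861
Stratum 2 (Men): n₁ = 373, n₀ = 218, n = 591; a·n₀/n = 198·218/591 = 73.0355; c·n₁/n = 72·373/591 = 45.4416
RR_MH = (51.7309 + 73.0355) / (9.6861 + 45.4416) = 124.7665 / 55.1277 = 2.26323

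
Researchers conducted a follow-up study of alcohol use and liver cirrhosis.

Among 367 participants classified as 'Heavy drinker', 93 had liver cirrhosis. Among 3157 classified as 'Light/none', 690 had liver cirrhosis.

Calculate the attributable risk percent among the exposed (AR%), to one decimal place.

From the description: a = 93, b = 274, c = 690, d = 2467.
Risk in exposed = 93/367 = 0.25341; risk in unexposed = 690/3157 = 0.21856.
RR = 0.25341/0.21856 = 1.15942
AR% = (RR − 1)/RR × 100 = (1.15942 − 1)/1.15942 × 100 = 13.7503%

13.8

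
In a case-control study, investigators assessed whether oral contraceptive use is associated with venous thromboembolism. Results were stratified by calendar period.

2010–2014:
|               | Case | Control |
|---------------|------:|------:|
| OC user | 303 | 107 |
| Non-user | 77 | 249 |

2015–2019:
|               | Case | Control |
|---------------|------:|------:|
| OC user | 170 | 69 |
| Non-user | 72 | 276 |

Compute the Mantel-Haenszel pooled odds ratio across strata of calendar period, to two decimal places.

OR_MH = Σ(aᵢdᵢ/nᵢ) / Σ(bᵢcᵢ/nᵢ), where nᵢ is the stratum total.
Stratum 1 (2010–2014): n = 736; a·d/n = 303·249/736 = 102.5095; b·c/n = 107·77/736 = 11.1943
Stratum 2 (2015–2019): n = 587; a·d/n = 170·276/587 = 79.9319; b·c/n = 69·72/587 = 8.4634
OR_MH = (102.5095 + 79.9319) / (11.1943 + 8.4634) = 182.4414 / 19.6577 = 9.28093

9.28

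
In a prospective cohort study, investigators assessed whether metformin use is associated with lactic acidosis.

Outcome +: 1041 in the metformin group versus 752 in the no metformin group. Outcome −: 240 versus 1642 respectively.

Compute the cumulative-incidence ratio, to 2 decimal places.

2.59

From the description: a = 1041, b = 240, c = 752, d = 1642.
Risk in exposed = 1041/1281 = 0.81265; risk in unexposed = 752/2394 = 0.31412.
RR = 0.81265 / 0.31412 = 2.58707
The risk among the exposed is 2.59 times that among the unexposed.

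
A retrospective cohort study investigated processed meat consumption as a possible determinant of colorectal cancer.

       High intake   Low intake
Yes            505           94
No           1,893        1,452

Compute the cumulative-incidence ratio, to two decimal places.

Reading the table with exposure as columns: a = 505 (High intake, case), b = 1893 (High intake, non-case), c = 94 (Low intake, case), d = 1452.
Risk in exposed = 505/2398 = 0.21059; risk in unexposed = 94/1546 = 0.06080.
RR = 0.21059 / 0.06080 = 3.46357
The risk among the exposed is 3.46 times that among the unexposed.

3.46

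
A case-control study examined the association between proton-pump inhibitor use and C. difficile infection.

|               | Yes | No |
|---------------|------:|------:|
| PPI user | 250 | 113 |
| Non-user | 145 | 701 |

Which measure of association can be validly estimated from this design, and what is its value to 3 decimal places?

10.696

Cells: a = 250, b = 113, c = 145, d = 701.
This is a case-control study: participants were sampled on outcome status, so risks in the source population cannot be estimated directly — relative risk is not valid here. The odds ratio is the appropriate measure.
OR = (a·d)/(b·c) = (250 × 701) / (113 × 145) = 175250 / 16385 = 10.69576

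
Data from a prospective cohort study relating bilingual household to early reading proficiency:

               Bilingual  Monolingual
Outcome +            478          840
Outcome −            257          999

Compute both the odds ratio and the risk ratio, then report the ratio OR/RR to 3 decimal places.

1.554

Reading the table with exposure as columns: a = 478 (Bilingual, case), b = 257 (Bilingual, non-case), c = 840 (Monolingual, case), d = 999.
OR = (478·999)/(257·840) = 477522/215880 = 2.21198
Risk in exposed = 478/735 = 0.65034; risk in unexposed = 840/1839 = 0.45677; RR = 1.42378
OR/RR = 2.21198 / 1.42378 = 1.55360
The outcome is not rare, so the OR lies further from 1 than the RR.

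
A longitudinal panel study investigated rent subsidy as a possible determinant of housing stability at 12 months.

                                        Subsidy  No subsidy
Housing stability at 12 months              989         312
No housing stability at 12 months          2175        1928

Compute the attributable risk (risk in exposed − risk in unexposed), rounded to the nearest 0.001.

0.173

Reading the table with exposure as columns: a = 989 (Subsidy, case), b = 2175 (Subsidy, non-case), c = 312 (No subsidy, case), d = 1928.
Risk in exposed = 989/3164 = 0.312579; risk in unexposed = 312/2240 = 0.139286.
Risk difference = 0.312579 − 0.139286 = 0.173293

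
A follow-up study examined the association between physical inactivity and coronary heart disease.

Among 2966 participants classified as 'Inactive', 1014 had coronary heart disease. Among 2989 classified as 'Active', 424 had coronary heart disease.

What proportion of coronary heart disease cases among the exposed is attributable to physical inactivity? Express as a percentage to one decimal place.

From the description: a = 1014, b = 1952, c = 424, d = 2565.
Risk in exposed = 1014/2966 = 0.34187; risk in unexposed = 424/2989 = 0.14185.
RR = 0.34187/0.14185 = 2.41005
AR% = (RR − 1)/RR × 100 = (2.41005 − 1)/2.41005 × 100 = 58.5072%

58.5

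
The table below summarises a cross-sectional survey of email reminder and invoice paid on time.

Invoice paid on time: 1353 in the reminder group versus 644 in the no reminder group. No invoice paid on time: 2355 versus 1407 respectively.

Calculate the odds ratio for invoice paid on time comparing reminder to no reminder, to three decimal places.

From the description: a = 1353, b = 2355, c = 644, d = 1407.
OR = (a·d)/(b·c) = (1353 × 1407) / (2355 × 644) = 1903671 / 1516620 = 1.25521
The odds of invoice paid on time are about 1.26 times as high in the reminder group.

1.255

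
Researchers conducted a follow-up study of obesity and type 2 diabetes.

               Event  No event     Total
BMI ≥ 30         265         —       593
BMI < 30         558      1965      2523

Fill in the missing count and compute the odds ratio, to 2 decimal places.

2.85

The missing cell is in the exposed row: 593 − 265 = 328.
So a = 265, b = 328, c = 558, d = 1965.
OR = (a·d)/(b·c) = (265 × 1965) / (328 × 558) = 520725 / 183024 = 2.84512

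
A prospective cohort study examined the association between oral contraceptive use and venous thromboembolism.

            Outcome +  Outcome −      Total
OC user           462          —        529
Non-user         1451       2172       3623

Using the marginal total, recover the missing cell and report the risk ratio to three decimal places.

2.181

The missing cell is in the exposed row: 529 − 462 = 67.
So a = 462, b = 67, c = 1451, d = 2172.
RR = [a/(a+b)] / [c/(c+d)] = (462/529) / (1451/3623) = 0.87335/0.40050 = 2.18066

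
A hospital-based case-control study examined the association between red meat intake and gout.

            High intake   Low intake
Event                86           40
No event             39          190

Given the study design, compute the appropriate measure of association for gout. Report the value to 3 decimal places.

10.474

Reading the table with exposure as columns: a = 86 (High intake, case), b = 39 (High intake, non-case), c = 40 (Low intake, case), d = 190.
This is a hospital-based case-control study: participants were sampled on outcome status, so risks in the source population cannot be estimated directly — relative risk is not valid here. The odds ratio is the appropriate measure.
OR = (a·d)/(b·c) = (86 × 190) / (39 × 40) = 16340 / 1560 = 10.47436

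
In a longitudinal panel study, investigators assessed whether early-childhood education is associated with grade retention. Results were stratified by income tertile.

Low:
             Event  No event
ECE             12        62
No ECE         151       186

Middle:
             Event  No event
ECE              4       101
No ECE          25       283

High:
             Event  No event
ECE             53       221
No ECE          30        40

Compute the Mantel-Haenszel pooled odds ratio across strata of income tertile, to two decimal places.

OR_MH = Σ(aᵢdᵢ/nᵢ) / Σ(bᵢcᵢ/nᵢ), where nᵢ is the stratum total.
Stratum 1 (Low): n = 411; a·d/n = 12·186/411 = 5.4307; b·c/n = 62·151/411 = 22.7786
Stratum 2 (Middle): n = 413; a·d/n = 4·283/413 = 2.7409; b·c/n = 101·25/413 = 6.1138
Stratum 3 (High): n = 344; a·d/n = 53·40/344 = 6.1628; b·c/n = 221·30/344 = 19.2733
OR_MH = (5.4307 + 2.7409 + 6.1628) / (22.7786 + 6.1138 + 19.2733) = 14.3344 / 48.1656 = 0.29761

0.30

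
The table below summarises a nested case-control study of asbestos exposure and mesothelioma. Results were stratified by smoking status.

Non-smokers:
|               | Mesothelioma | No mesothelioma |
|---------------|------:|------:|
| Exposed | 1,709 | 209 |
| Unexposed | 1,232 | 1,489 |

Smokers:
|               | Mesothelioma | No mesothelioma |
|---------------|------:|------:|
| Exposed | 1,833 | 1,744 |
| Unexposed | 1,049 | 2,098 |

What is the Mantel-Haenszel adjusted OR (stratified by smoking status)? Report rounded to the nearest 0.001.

3.420

OR_MH = Σ(aᵢdᵢ/nᵢ) / Σ(bᵢcᵢ/nᵢ), where nᵢ is the stratum total.
Stratum 1 (Non-smokers): n = 4639; a·d/n = 1709·1489/4639 = 548.5452; b·c/n = 209·1232/4639 = 55.5051
Stratum 2 (Smokers): n = 6724; a·d/n = 1833·2098/6724 = 571.9265; b·c/n = 1744·1049/6724 = 272.0785
OR_MH = (548.5452 + 571.9265) / (55.5051 + 272.0785) = 1120.4717 / 327.5836 = 3.42041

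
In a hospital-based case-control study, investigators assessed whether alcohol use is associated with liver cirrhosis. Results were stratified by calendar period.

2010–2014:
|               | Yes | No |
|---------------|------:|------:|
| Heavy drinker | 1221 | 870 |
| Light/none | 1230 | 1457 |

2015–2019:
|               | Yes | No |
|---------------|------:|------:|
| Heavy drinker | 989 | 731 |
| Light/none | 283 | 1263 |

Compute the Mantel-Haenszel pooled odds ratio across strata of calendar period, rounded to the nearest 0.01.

2.63

OR_MH = Σ(aᵢdᵢ/nᵢ) / Σ(bᵢcᵢ/nᵢ), where nᵢ is the stratum total.
Stratum 1 (2010–2014): n = 4778; a·d/n = 1221·1457/4778 = 372.3309; b·c/n = 870·1230/4778 = 223.9640
Stratum 2 (2015–2019): n = 3266; a·d/n = 989·1263/3266 = 382.4577; b·c/n = 731·283/3266 = 63.3414
OR_MH = (372.3309 + 382.4577) / (223.9640 + 63.3414) = 754.7886 / 287.3054 = 2.62713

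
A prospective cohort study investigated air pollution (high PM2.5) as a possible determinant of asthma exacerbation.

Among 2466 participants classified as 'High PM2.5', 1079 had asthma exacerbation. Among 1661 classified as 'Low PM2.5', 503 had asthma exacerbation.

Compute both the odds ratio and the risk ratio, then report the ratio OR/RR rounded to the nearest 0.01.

1.24

From the description: a = 1079, b = 1387, c = 503, d = 1158.
OR = (1079·1158)/(1387·503) = 1249482/697661 = 1.79096
Risk in exposed = 1079/2466 = 0.43755; risk in unexposed = 503/1661 = 0.30283; RR = 1.44487
OR/RR = 1.79096 / 1.44487 = 1.23953
The outcome is not rare, so the OR lies further from 1 than the RR.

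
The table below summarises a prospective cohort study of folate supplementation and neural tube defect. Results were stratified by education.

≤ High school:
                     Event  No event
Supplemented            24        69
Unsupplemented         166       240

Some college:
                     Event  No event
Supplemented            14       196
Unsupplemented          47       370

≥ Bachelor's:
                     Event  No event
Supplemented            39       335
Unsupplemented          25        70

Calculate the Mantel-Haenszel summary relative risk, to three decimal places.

RR_MH = Σ(aᵢ·n₀ᵢ/nᵢ) / Σ(cᵢ·n₁ᵢ/nᵢ), with n₁ᵢ = aᵢ+bᵢ (exposed), n₀ᵢ = cᵢ+dᵢ (unexposed), nᵢ = n₁ᵢ+n₀ᵢ.
Stratum 1 (≤ High school): n₁ = 93, n₀ = 406, n = 499; a·n₀/n = 24·406/499 = 19.5271; c·n₁/n = 166·93/499 = 30.9379
Stratum 2 (Some college): n₁ = 210, n₀ = 417, n = 627; a·n₀/n = 14·417/627 = 9.3110; c·n₁/n = 47·210/627 = 15.7416
Stratum 3 (≥ Bachelor's): n₁ = 374, n₀ = 95, n = 469; a·n₀/n = 39·95/469 = 7.8998; c·n₁/n = 25·374/469 = 19.9360
RR_MH = (19.5271 + 9.3110 + 7.8998) / (30.9379 + 15.7416 + 19.9360) = 36.7378 / 66.6155 = 0.55149

0.551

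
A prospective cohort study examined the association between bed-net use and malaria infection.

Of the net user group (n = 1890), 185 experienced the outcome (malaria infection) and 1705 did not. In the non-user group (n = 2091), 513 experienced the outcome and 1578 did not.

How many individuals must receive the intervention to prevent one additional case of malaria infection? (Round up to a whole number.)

7

Risk in treated group = 185/1890 = 0.09788; risk in control = 513/2091 = 0.24534.
Absolute risk reduction = 0.24534 − 0.09788 = 0.14745
NNT = 1 / ARR = 1 / 0.14745 = 6.782 → round up → 7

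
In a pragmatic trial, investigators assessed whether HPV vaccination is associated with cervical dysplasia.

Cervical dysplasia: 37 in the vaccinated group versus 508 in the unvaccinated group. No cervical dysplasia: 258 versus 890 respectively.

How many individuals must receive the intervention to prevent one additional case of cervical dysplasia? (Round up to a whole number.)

5

Risk in treated group = 37/295 = 0.12542; risk in control = 508/1398 = 0.36338.
Absolute risk reduction = 0.36338 − 0.12542 = 0.23795
NNT = 1 / ARR = 1 / 0.23795 = 4.203 → round up → 5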